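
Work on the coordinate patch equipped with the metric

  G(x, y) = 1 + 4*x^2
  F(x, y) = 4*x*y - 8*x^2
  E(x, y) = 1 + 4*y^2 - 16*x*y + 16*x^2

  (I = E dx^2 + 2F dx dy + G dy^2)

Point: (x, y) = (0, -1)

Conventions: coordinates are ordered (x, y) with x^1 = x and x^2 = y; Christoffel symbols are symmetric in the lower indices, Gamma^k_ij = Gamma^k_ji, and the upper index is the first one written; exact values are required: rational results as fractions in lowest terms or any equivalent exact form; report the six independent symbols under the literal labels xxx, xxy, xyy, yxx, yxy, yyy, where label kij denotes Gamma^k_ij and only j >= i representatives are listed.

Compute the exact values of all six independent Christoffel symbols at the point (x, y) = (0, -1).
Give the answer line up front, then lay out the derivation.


Answer: Gamma_xxx = 8/5, Gamma_xxy = -4/5, Gamma_xyy = 0, Gamma_yxx = 0, Gamma_yxy = 0, Gamma_yyy = 0

E = 5, F = 0, G = 1 at the point
E_x = 16, E_y = -8, F_x = -4, F_y = 0, G_x = 0, G_y = 0
EG - F^2 = 5;  g^inv = (1/5) * [[1, 0], [0, 5]]
first-kind symbols [ij,l] = (1/2)(d_i g_jl + d_j g_il - d_l g_ij): [xx,x] = E_x/2 = 8, [xx,y] = F_x - E_y/2 = 0, [xy,x] = E_y/2 = -4, [xy,y] = G_x/2 = 0, [yy,x] = F_y - G_x/2 = 0, [yy,y] = G_y/2 = 0
Gamma^x_ij = (G*[ij,x] - F*[ij,y])/(EG - F^2), Gamma^y_ij = (E*[ij,y] - F*[ij,x])/(EG - F^2)


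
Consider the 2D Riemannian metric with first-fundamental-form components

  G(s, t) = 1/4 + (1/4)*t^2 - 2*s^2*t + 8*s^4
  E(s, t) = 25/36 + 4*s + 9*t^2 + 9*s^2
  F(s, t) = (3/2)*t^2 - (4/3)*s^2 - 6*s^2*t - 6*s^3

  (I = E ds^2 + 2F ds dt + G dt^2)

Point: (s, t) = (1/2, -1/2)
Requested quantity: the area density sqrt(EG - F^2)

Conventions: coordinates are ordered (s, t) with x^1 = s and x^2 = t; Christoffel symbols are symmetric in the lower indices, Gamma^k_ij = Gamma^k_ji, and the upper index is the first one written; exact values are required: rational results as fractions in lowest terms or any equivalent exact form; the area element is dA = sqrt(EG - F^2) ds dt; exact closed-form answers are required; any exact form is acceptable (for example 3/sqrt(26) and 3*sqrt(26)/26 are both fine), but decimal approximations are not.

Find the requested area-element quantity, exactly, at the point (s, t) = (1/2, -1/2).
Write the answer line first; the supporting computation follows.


Answer: sqrt(EG - F^2) = sqrt(4402)/24

E = 259/36, F = 1/24, G = 17/16; EG - F^2 = 2201/288


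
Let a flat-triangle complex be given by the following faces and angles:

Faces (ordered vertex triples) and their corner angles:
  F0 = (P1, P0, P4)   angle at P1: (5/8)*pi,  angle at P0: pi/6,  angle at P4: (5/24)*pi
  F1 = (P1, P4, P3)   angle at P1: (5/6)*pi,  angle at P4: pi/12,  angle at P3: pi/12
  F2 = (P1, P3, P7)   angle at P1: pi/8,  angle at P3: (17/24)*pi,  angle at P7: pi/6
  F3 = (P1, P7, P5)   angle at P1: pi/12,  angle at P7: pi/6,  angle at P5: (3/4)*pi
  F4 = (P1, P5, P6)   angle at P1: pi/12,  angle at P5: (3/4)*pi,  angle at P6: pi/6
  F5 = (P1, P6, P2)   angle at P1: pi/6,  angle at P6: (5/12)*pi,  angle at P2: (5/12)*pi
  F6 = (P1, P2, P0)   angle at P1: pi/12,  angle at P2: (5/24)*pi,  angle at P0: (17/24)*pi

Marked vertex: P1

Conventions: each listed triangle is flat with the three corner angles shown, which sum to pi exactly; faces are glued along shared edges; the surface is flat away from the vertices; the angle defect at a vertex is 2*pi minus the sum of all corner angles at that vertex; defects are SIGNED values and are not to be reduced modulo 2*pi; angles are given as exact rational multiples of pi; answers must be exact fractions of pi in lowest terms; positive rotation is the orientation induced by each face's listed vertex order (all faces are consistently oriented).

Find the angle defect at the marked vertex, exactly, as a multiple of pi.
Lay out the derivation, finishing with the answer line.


Sum of corner angles at P1: 2*pi
defect = 2*pi - 2*pi

Answer: defect(P1) = 0


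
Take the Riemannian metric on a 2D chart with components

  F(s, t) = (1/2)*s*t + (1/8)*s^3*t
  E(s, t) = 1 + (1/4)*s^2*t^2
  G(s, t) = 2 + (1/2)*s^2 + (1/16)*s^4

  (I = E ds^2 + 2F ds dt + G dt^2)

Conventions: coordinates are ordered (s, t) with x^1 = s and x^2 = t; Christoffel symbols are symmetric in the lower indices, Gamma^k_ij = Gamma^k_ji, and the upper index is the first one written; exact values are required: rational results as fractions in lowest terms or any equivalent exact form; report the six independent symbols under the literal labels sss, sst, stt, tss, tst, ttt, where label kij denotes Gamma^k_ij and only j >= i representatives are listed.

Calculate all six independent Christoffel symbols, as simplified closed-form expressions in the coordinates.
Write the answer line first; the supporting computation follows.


Answer: Gamma_sss = 4*s*t^2/(s^4 + 4*s^2*t^2 + 8*s^2 + 32), Gamma_sst = 4*s^2*t/(s^4 + 4*s^2*t^2 + 8*s^2 + 32), Gamma_stt = 0, Gamma_tss = (2*s^2*t + 8*t)/(s^4 + 4*s^2*t^2 + 8*s^2 + 32), Gamma_tst = (2*s^3 + 8*s)/(s^4 + 4*s^2*t^2 + 8*s^2 + 32), Gamma_ttt = 0

E = 1 + (1/4)*s^2*t^2; F = (1/2)*s*t + (1/8)*s^3*t; G = 2 + (1/2)*s^2 + (1/16)*s^4
Gamma^k_ij = (1/2) g^{kl} (d_i g_jl + d_j g_il - d_l g_ij), with g^inv = (1/(EG-F^2)) [[G, -F], [-F, E]]
first partials: E_s = (1/2)*s*t^2, E_t = (1/2)*s^2*t, F_s = (1/2)*t + (3/8)*s^2*t, F_t = (1/2)*s + (1/8)*s^3, G_s = s + (1/4)*s^3, G_t = 0
D = EG - F^2 = 2 + (1/2)*s^2 + (1/4)*s^2*t^2 + (1/16)*s^4
expanded: Gamma^s_ss = (G E_s - 2F F_s + F E_t)/(2D), Gamma^s_st = (G E_t - F G_s)/(2D), Gamma^s_tt = (2G F_t - G G_s - F G_t)/(2D), Gamma^t_ss = (2E F_s - E E_t - F E_s)/(2D), Gamma^t_st = (E G_s - F E_t)/(2D), Gamma^t_tt = (E G_t - 2F F_t + F G_s)/(2D); substitute and cancel common factors


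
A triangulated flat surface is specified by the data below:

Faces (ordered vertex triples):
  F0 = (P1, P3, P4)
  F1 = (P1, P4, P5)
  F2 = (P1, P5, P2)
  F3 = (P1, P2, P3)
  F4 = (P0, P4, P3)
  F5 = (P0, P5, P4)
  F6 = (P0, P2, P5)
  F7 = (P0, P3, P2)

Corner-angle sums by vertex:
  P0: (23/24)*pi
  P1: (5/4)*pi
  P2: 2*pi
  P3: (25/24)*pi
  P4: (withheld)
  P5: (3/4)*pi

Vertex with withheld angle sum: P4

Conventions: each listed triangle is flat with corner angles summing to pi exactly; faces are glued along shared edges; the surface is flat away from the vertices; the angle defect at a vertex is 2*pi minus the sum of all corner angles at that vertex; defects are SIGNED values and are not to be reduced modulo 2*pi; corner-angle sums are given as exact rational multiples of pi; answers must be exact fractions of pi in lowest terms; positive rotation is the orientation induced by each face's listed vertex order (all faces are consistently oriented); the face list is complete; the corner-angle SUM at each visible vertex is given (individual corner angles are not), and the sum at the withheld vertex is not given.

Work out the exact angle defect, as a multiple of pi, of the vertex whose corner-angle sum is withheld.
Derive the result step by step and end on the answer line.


V = 6, E = 12, F = 8; chi = V - E + F = 2
Gauss-Bonnet: total defect = 2*pi*chi = 4*pi; visible defects sum to 4*pi

Answer: defect(P4) = 0


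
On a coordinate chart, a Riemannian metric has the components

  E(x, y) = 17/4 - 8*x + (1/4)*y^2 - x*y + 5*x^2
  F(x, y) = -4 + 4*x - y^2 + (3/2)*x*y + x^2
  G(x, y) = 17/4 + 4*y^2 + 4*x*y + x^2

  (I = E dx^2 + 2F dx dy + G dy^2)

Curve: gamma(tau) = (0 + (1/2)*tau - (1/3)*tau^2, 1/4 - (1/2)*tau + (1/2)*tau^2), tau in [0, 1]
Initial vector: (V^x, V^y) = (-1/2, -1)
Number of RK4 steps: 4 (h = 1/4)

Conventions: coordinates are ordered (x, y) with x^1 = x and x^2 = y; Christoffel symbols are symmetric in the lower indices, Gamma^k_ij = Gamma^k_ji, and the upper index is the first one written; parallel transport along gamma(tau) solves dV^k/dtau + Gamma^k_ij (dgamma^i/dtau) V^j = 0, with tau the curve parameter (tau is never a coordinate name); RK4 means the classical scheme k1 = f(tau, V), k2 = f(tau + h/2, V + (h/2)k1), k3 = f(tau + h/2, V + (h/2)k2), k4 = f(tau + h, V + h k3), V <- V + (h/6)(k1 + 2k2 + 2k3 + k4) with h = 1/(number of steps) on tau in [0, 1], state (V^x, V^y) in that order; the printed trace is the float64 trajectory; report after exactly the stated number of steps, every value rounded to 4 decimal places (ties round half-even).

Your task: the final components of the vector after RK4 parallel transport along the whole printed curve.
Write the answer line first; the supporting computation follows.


Answer: V^x = -0.4011, V^y = -0.8268

gamma'(tau) = (1/2 - (2/3)*tau, -1/2 + tau); f(tau, V)^k = -Gamma^k_ij(gamma(tau)) gamma'^i(tau) V^j; h = 1/4; intermediate values shown to 6 dp
curve data and Christoffel symbols at the stage parameters:
  tau = 0.000000: gamma = (0.000000, 0.250000), gamma' = (0.500000, -0.500000); Gamma_xxx = -0.387518, Gamma_xxy = 0.859216, Gamma_xyy = -0.162554, Gamma_yxx = 0.608491, Gamma_yxy = 0.886792, Gamma_yyy = 0.075472
  tau = 0.125000: gamma = (0.057292, 0.195312), gamma' = (0.416667, -0.375000); Gamma_xxx = -0.131083, Gamma_xxy = 0.691240, Gamma_xyy = 0.017281, Gamma_yxx = 0.874193, Gamma_yxy = 0.689108, Gamma_yyy = 0.215994
  tau = 0.250000: gamma = (0.104167, 0.156250), gamma' = (0.333333, -0.250000); Gamma_xxx = 0.071451, Gamma_xxy = 0.561951, Gamma_xyy = 0.173859, Gamma_yxx = 1.064964, Gamma_yxy = 0.548020, Gamma_yyy = 0.328790
  tau = 0.375000: gamma = (0.140625, 0.132812), gamma' = (0.250000, -0.125000); Gamma_xxx = 0.212435, Gamma_xxy = 0.476619, Gamma_xyy = 0.286431, Gamma_yxx = 1.187174, Gamma_yxy = 0.459850, Gamma_yyy = 0.405086
  tau = 0.500000: gamma = (0.166667, 0.125000), gamma' = (0.166667, 0.000000); Gamma_xxx = 0.290291, Gamma_xxy = 0.435591, Gamma_xyy = 0.343168, Gamma_yxx = 1.249647, Gamma_yxy = 0.418150, Gamma_yyy = 0.443604
  tau = 0.625000: gamma = (0.182292, 0.132812), gamma' = (0.083333, 0.125000); Gamma_xxx = 0.307806, Gamma_xxy = 0.436144, Gamma_xyy = 0.340714, Gamma_yxx = 1.261069, Gamma_yxy = 0.416083, Gamma_yyy = 0.447704
  tau = 0.750000: gamma = (0.187500, 0.156250), gamma' = (0.000000, 0.250000); Gamma_xxx = 0.270135, Gamma_xxy = 0.473962, Gamma_xyy = 0.282186, Gamma_yxx = 1.228273, Gamma_yxy = 0.447657, Gamma_yyy = 0.422594
  tau = 0.875000: gamma = (0.182292, 0.195312), gamma' = (-0.083333, 0.375000); Gamma_xxx = 0.183445, Gamma_xxy = 0.543777, Gamma_xyy = 0.175340, Gamma_yxx = 1.155684, Gamma_yxy = 0.507871, Gamma_yyy = 0.373690
  tau = 1.000000: gamma = (0.166667, 0.250000), gamma' = (-0.166667, 0.500000); Gamma_xxx = 0.054618, Gamma_xxy = 0.639084, Gamma_xyy = 0.031612, Gamma_yxx = 1.045855, Gamma_yxy = 0.592018, Gamma_yyy = 0.306283
step 0: V^x = -0.5000, V^y = -1.0000
step 1: k1 = (0.199202, 0.336085), k2 = (0.120607, 0.247752), k3 = (0.120632, 0.251067), k4 = (0.080006, 0.196587); V <- V + (h/6)(k1 + 2k2 + 2k3 + k4): V^x = -0.4683, V^y = -0.9362
step 2: k1 = (0.080047, 0.196143), k2 = (0.073028, 0.168315), k3 = (0.073313, 0.168748), k4 = (0.086675, 0.156018); V <- V + (h/6)(k1 + 2k2 + 2k3 + k4): V^x = -0.4491, V^y = -0.8935
step 3: k1 = (0.086594, 0.155808), k2 = (0.104126, 0.148073), k3 = (0.104027, 0.147816), k4 = (0.110560, 0.137843); V <- V + (h/6)(k1 + 2k2 + 2k3 + k4): V^x = -0.4236, V^y = -0.8566
step 4: k1 = (0.110617, 0.137899), k2 = (0.094442, 0.120671), k3 = (0.094867, 0.121072), k4 = (0.049174, 0.093672); V <- V + (h/6)(k1 + 2k2 + 2k3 + k4): V^x = -0.4011, V^y = -0.8268


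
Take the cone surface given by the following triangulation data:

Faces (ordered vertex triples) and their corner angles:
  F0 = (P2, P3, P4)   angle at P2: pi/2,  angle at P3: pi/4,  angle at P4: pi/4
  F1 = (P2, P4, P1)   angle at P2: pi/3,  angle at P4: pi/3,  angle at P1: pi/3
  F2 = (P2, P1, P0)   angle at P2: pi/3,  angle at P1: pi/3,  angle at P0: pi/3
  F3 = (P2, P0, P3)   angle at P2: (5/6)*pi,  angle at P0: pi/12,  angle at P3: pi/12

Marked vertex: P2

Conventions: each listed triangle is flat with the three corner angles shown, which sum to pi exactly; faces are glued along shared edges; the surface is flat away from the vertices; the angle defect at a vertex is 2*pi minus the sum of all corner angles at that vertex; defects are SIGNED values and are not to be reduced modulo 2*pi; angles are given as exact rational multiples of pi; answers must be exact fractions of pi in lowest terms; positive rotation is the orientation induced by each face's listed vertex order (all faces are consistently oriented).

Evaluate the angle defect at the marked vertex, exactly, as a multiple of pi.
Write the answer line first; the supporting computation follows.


Answer: defect(P2) = 0

Sum of corner angles at P2: 2*pi
defect = 2*pi - 2*pi


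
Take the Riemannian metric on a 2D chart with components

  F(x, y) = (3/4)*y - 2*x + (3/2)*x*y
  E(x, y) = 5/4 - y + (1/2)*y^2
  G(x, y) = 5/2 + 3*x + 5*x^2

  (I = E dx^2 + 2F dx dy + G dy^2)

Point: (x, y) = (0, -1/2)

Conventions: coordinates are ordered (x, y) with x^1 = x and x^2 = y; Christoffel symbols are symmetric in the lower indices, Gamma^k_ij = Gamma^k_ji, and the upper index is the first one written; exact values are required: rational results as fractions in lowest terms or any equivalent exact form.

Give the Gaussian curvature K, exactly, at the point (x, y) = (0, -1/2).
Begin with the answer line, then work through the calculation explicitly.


Answer: K = -19072/28227

E = 15/8, F = -3/8, G = 5/2, EG - F^2 = 291/64 at the point
E_x = 0, E_y = -3/2, F_x = -11/4, F_y = 3/4, G_x = 3, G_y = 0
E_yy = 1, F_xy = 3/2, G_xx = 10
Compute both Brioschi determinants and normalise by (EG - F^2)^2.
M1 = [[-E_yy/2 + F_xy - G_xx/2, E_x/2, F_x - E_y/2], [F_y - G_x/2, E, F], [G_y/2, F, G]] = [[-4, 0, -2], [-3/4, 15/8, -3/8], [0, -3/8, 5/2]]; det M1 = -75/4
M2 = [[0, E_y/2, G_x/2], [E_y/2, E, F], [G_x/2, F, G]] = [[0, -3/4, 3/2], [-3/4, 15/8, -3/8], [3/2, -3/8, 5/2]]; det M2 = -153/32
det M1 - det M2 = -447/32; K = -447/32 / (291/64)^2 = -19072/28227


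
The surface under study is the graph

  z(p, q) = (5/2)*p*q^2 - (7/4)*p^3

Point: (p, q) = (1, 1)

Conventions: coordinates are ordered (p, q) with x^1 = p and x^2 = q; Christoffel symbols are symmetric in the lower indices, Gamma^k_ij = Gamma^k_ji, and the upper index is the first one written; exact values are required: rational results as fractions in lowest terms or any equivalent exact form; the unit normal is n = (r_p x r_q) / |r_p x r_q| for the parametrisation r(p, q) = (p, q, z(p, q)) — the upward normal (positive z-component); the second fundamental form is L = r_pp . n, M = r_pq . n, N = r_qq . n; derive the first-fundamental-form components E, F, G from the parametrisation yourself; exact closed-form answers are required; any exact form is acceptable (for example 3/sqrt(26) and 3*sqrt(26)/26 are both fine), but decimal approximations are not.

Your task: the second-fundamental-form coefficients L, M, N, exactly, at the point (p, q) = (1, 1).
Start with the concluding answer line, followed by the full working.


Answer: L = -14*sqrt(537)/179, M = 20*sqrt(537)/537, N = 20*sqrt(537)/537

z_p = -11/4, z_q = 5, z_pp = -21/2, z_pq = 5, z_qq = 5
E = 137/16, F = -55/4, G = 26; answer radicand W^2 = 537/16
unnormalised second-form numerators: l = -21/2, m = 5, n = 5; L = l/sqrt(537/16), and similarly M = m/sqrt(W^2), N = n/sqrt(W^2)


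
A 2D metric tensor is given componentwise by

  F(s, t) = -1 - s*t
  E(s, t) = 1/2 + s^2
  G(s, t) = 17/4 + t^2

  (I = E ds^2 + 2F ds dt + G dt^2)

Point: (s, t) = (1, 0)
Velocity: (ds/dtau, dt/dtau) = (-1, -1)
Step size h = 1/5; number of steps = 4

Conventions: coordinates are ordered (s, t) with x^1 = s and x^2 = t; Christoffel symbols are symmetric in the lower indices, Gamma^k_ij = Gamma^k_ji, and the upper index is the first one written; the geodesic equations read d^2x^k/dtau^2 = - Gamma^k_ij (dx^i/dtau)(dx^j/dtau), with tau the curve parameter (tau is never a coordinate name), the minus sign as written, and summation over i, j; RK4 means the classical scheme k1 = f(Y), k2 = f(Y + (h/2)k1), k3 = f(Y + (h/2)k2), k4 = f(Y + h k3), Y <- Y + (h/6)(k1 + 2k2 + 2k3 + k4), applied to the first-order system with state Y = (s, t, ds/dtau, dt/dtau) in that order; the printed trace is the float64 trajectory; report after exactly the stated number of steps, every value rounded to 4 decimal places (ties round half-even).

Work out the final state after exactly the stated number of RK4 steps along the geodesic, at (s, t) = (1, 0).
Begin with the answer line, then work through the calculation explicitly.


Answer: s = 0.2000, t = -0.8000, ds/dtau = -1.0000, dt/dtau = -1.0000

f(Y) = (ds/dtau, dt/dtau, -Gamma^s_ij Y'^i Y'^j, -Gamma^t_ij Y'^i Y'^j) with the Gammas evaluated at the stage position; h = 0.200000; intermediate values shown to 6 dp
step 0: s = 1.0000, t = 0.0000, ds/dtau = -1.0000, dt/dtau = -1.0000
step 1:
  k1: at (s, t) = (1.000000, 0.000000), (ds/dtau, dt/dtau) = (-1.000000, -1.000000); Gamma_sss = 0.790698, Gamma_sst = 0.000000, Gamma_stt = -0.790698, Gamma_tss = 0.186047, Gamma_tst = 0.000000, Gamma_ttt = -0.186047; k1 = (-1.000000, -1.000000, 0.000000, 0.000000)
  k2: at (s, t) = (0.900000, -0.100000), (ds/dtau, dt/dtau) = (-1.000000, -1.000000); Gamma_sss = 0.825881, Gamma_sst = 0.000000, Gamma_stt = -0.825881, Gamma_tss = 0.199895, Gamma_tst = 0.000000, Gamma_ttt = -0.199895; k2 = (-1.000000, -1.000000, 0.000000, 0.000000)
  k3: at (s, t) = (0.900000, -0.100000), (ds/dtau, dt/dtau) = (-1.000000, -1.000000); Gamma_sss = 0.825881, Gamma_sst = 0.000000, Gamma_stt = -0.825881, Gamma_tss = 0.199895, Gamma_tst = 0.000000, Gamma_ttt = -0.199895; k3 = (-1.000000, -1.000000, 0.000000, 0.000000)
  k4: at (s, t) = (0.800000, -0.200000), (ds/dtau, dt/dtau) = (-1.000000, -1.000000); Gamma_sss = 0.860215, Gamma_sst = 0.000000, Gamma_stt = -0.860215, Gamma_tss = 0.215054, Gamma_tst = 0.000000, Gamma_ttt = -0.215054; k4 = (-1.000000, -1.000000, 0.000000, 0.000000)
  Y <- Y + (h/6)(k1 + 2k2 + 2k3 + k4): s = 0.8000, t = -0.2000, ds/dtau = -1.0000, dt/dtau = -1.0000
step 2:
  k1: at (s, t) = (0.800000, -0.200000), (ds/dtau, dt/dtau) = (-1.000000, -1.000000); Gamma_sss = 0.860215, Gamma_sst = 0.000000, Gamma_stt = -0.860215, Gamma_tss = 0.215054, Gamma_tst = 0.000000, Gamma_ttt = -0.215054; k1 = (-1.000000, -1.000000, 0.000000, 0.000000)
  k2: at (s, t) = (0.700000, -0.300000), (ds/dtau, dt/dtau) = (-1.000000, -1.000000); Gamma_sss = 0.891763, Gamma_sst = 0.000000, Gamma_stt = -0.891763, Gamma_tss = 0.231450, Gamma_tst = 0.000000, Gamma_ttt = -0.231450; k2 = (-1.000000, -1.000000, 0.000000, 0.000000)
  k3: at (s, t) = (0.700000, -0.300000), (ds/dtau, dt/dtau) = (-1.000000, -1.000000); Gamma_sss = 0.891763, Gamma_sst = 0.000000, Gamma_stt = -0.891763, Gamma_tss = 0.231450, Gamma_tst = 0.000000, Gamma_ttt = -0.231450; k3 = (-1.000000, -1.000000, 0.000000, 0.000000)
  k4: at (s, t) = (0.600000, -0.400000), (ds/dtau, dt/dtau) = (-1.000000, -1.000000); Gamma_sss = 0.917574, Gamma_sst = 0.000000, Gamma_stt = -0.917574, Gamma_tss = 0.248834, Gamma_tst = 0.000000, Gamma_ttt = -0.248834; k4 = (-1.000000, -1.000000, 0.000000, 0.000000)
  Y <- Y + (h/6)(k1 + 2k2 + 2k3 + k4): s = 0.6000, t = -0.4000, ds/dtau = -1.0000, dt/dtau = -1.0000
step 3:
  k1: at (s, t) = (0.600000, -0.400000), (ds/dtau, dt/dtau) = (-1.000000, -1.000000); Gamma_sss = 0.917574, Gamma_sst = 0.000000, Gamma_stt = -0.917574, Gamma_tss = 0.248834, Gamma_tst = 0.000000, Gamma_ttt = -0.248834; k1 = (-1.000000, -1.000000, 0.000000, 0.000000)
  k2: at (s, t) = (0.500000, -0.500000), (ds/dtau, dt/dtau) = (-1.000000, -1.000000); Gamma_sss = 0.933333, Gamma_sst = 0.000000, Gamma_stt = -0.933333, Gamma_tss = 0.266667, Gamma_tst = 0.000000, Gamma_ttt = -0.266667; k2 = (-1.000000, -1.000000, 0.000000, 0.000000)
  k3: at (s, t) = (0.500000, -0.500000), (ds/dtau, dt/dtau) = (-1.000000, -1.000000); Gamma_sss = 0.933333, Gamma_sst = 0.000000, Gamma_stt = -0.933333, Gamma_tss = 0.266667, Gamma_tst = 0.000000, Gamma_ttt = -0.266667; k3 = (-1.000000, -1.000000, 0.000000, 0.000000)
  k4: at (s, t) = (0.400000, -0.600000), (ds/dtau, dt/dtau) = (-1.000000, -1.000000); Gamma_sss = 0.933063, Gamma_sst = 0.000000, Gamma_stt = -0.933063, Gamma_tss = 0.283976, Gamma_tst = 0.000000, Gamma_ttt = -0.283976; k4 = (-1.000000, -1.000000, 0.000000, 0.000000)
  Y <- Y + (h/6)(k1 + 2k2 + 2k3 + k4): s = 0.4000, t = -0.6000, ds/dtau = -1.0000, dt/dtau = -1.0000
step 4:
  k1: at (s, t) = (0.400000, -0.600000), (ds/dtau, dt/dtau) = (-1.000000, -1.000000); Gamma_sss = 0.933063, Gamma_sst = 0.000000, Gamma_stt = -0.933063, Gamma_tss = 0.283976, Gamma_tst = 0.000000, Gamma_ttt = -0.283976; k1 = (-1.000000, -1.000000, 0.000000, 0.000000)
  k2: at (s, t) = (0.300000, -0.700000), (ds/dtau, dt/dtau) = (-1.000000, -1.000000); Gamma_sss = 0.909091, Gamma_sst = 0.000000, Gamma_stt = -0.909091, Gamma_tss = 0.299194, Gamma_tst = 0.000000, Gamma_ttt = -0.299194; k2 = (-1.000000, -1.000000, 0.000000, 0.000000)
  k3: at (s, t) = (0.300000, -0.700000), (ds/dtau, dt/dtau) = (-1.000000, -1.000000); Gamma_sss = 0.909091, Gamma_sst = 0.000000, Gamma_stt = -0.909091, Gamma_tss = 0.299194, Gamma_tst = 0.000000, Gamma_ttt = -0.299194; k3 = (-1.000000, -1.000000, 0.000000, 0.000000)
  k4: at (s, t) = (0.200000, -0.800000), (ds/dtau, dt/dtau) = (-1.000000, -1.000000); Gamma_sss = 0.852713, Gamma_sst = 0.000000, Gamma_stt = -0.852713, Gamma_tss = 0.310078, Gamma_tst = 0.000000, Gamma_ttt = -0.310078; k4 = (-1.000000, -1.000000, 0.000000, 0.000000)
  Y <- Y + (h/6)(k1 + 2k2 + 2k3 + k4): s = 0.2000, t = -0.8000, ds/dtau = -1.0000, dt/dtau = -1.0000


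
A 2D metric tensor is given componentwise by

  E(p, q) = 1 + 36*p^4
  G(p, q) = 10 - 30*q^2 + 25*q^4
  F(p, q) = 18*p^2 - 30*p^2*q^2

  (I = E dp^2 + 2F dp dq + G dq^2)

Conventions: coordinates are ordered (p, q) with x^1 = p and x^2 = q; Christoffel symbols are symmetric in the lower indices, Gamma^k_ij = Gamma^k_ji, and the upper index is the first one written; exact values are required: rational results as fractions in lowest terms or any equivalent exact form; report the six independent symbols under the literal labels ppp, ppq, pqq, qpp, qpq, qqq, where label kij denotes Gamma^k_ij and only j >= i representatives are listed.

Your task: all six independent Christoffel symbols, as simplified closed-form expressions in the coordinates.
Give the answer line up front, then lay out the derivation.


Answer: Gamma_ppp = 72*p^3/(36*p^4 + 25*q^4 - 30*q^2 + 10), Gamma_ppq = 0, Gamma_pqq = -60*p^2*q/(36*p^4 + 25*q^4 - 30*q^2 + 10), Gamma_qpp = (-60*p*q^2 + 36*p)/(36*p^4 + 25*q^4 - 30*q^2 + 10), Gamma_qpq = 0, Gamma_qqq = (50*q^3 - 30*q)/(36*p^4 + 25*q^4 - 30*q^2 + 10)

E = 1 + 36*p^4; F = 18*p^2 - 30*p^2*q^2; G = 10 - 30*q^2 + 25*q^4
Gamma^k_ij = (1/2) g^{kl} (d_i g_jl + d_j g_il - d_l g_ij), with g^inv = (1/(EG-F^2)) [[G, -F], [-F, E]]
first partials: E_p = 144*p^3, E_q = 0, F_p = 36*p - 60*p*q^2, F_q = -60*p^2*q, G_p = 0, G_q = -60*q + 100*q^3
D = EG - F^2 = 10 - 30*q^2 + 25*q^4 + 36*p^4
expanded: Gamma^p_pp = (G E_p - 2F F_p + F E_q)/(2D), Gamma^p_pq = (G E_q - F G_p)/(2D), Gamma^p_qq = (2G F_q - G G_p - F G_q)/(2D), Gamma^q_pp = (2E F_p - E E_q - F E_p)/(2D), Gamma^q_pq = (E G_p - F E_q)/(2D), Gamma^q_qq = (E G_q - 2F F_q + F G_p)/(2D); substitute and cancel common factors


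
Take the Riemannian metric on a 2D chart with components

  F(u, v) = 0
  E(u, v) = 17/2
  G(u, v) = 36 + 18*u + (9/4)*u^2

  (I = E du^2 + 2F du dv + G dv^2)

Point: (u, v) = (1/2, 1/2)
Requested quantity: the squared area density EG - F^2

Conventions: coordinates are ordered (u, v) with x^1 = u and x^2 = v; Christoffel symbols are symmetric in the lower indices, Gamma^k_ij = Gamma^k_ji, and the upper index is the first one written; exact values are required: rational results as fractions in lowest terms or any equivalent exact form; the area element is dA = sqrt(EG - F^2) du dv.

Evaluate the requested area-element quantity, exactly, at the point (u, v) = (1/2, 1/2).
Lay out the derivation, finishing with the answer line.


E = 17/2, F = 0, G = 729/16; EG - F^2 = 12393/32

Answer: EG - F^2 = 12393/32


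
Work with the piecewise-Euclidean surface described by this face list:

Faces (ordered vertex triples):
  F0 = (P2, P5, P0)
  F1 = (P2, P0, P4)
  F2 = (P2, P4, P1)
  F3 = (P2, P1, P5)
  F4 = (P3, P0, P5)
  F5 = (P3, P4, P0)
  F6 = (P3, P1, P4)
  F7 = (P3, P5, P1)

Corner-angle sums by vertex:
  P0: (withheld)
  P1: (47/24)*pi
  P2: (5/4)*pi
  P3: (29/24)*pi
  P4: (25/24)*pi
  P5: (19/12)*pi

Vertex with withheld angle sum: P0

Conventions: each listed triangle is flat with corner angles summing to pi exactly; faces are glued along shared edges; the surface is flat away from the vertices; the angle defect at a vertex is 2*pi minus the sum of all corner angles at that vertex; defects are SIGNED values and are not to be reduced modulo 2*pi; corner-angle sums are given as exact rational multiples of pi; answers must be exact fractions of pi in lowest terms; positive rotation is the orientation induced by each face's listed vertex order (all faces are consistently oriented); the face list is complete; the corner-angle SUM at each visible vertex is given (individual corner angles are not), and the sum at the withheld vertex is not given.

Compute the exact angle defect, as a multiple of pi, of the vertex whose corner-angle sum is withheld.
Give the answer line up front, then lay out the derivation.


Answer: defect(P0) = (25/24)*pi

V = 6, E = 12, F = 8; chi = V - E + F = 2
Gauss-Bonnet: total defect = 2*pi*chi = 4*pi; visible defects sum to (71/24)*pi


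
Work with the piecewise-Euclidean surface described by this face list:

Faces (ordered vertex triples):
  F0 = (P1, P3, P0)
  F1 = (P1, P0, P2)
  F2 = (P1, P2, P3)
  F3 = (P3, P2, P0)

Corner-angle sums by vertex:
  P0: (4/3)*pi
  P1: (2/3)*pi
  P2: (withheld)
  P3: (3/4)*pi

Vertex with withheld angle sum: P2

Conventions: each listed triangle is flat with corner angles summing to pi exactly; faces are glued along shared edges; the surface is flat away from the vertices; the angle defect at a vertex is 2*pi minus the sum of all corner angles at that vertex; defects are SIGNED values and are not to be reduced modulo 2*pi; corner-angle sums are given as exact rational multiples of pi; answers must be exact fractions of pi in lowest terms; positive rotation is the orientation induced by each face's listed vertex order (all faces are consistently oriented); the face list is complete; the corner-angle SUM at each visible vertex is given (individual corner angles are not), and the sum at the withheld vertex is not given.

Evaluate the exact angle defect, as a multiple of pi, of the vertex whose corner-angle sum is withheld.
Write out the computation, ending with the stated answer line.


V = 4, E = 6, F = 4; chi = V - E + F = 2
Gauss-Bonnet: total defect = 2*pi*chi = 4*pi; visible defects sum to (13/4)*pi

Answer: defect(P2) = (3/4)*pi


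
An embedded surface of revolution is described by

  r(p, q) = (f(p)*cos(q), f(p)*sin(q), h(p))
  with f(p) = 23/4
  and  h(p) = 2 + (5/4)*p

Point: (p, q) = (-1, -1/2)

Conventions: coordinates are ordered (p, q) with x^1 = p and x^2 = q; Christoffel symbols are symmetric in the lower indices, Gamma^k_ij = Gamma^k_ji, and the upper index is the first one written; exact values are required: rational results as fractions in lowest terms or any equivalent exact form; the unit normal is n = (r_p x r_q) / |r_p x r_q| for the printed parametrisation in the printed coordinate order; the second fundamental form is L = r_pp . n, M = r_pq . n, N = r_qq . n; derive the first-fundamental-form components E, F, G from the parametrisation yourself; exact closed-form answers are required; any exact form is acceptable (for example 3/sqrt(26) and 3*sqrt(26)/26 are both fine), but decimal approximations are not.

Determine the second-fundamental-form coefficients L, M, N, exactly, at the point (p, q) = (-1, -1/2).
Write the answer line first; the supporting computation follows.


Answer: L = 0, M = 0, N = 23/4

f = 23/4, f' = 0, f'' = 0, h' = 5/4, h'' = 0
E = 25/16, F = 0, G = 529/16; answer radicand W^2 = 25/16
unnormalised second-form numerators: l = 0, m = 0, n = 115/16; L = l/sqrt(25/16), and similarly M = m/sqrt(W^2), N = n/sqrt(W^2)


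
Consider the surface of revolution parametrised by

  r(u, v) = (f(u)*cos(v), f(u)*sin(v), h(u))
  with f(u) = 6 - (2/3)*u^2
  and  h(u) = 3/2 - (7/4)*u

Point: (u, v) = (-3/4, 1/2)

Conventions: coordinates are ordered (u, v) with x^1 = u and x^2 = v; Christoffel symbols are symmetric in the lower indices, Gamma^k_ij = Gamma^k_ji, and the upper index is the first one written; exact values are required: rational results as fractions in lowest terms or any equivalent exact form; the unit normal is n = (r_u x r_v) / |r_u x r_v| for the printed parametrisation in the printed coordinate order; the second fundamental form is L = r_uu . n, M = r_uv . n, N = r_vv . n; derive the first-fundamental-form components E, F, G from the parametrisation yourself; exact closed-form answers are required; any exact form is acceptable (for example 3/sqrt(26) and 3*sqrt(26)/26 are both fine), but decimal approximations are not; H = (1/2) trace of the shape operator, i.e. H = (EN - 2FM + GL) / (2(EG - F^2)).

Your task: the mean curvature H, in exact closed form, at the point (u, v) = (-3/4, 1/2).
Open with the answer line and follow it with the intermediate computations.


Answer: H = -1036*sqrt(65)/38025

f = 45/8, f' = 1, f'' = -4/3, h' = -7/4, h'' = 0
E = 65/16, F = 0, G = 2025/64; answer radicand W^2 = 65/16
unnormalised second-form numerators: l = -7/3, m = 0, n = -315/32; L = l/sqrt(65/16), and similarly M = m/sqrt(W^2), N = n/sqrt(W^2)
H = (E*n - 2*F*m + G*l) / (2*(EG - F^2)*sqrt(W^2)); E*n - 2*F*m + G*l = -58275/512, EG - F^2 = 131625/1024, so H = (-259/585)/sqrt(65/16)


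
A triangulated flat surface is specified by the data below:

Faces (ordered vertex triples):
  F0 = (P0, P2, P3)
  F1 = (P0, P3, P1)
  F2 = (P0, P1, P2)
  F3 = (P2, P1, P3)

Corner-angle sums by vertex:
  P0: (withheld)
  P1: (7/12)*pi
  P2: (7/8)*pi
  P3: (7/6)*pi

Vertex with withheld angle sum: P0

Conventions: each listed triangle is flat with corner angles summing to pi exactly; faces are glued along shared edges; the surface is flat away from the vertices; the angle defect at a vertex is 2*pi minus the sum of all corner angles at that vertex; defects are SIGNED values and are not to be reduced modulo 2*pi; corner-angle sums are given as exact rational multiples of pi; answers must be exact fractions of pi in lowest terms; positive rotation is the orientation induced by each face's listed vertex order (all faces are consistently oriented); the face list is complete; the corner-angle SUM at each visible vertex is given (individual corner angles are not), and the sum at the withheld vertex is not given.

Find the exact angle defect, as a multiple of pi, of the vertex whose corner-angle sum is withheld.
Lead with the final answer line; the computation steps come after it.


Answer: defect(P0) = (5/8)*pi

V = 4, E = 6, F = 4; chi = V - E + F = 2
Gauss-Bonnet: total defect = 2*pi*chi = 4*pi; visible defects sum to (27/8)*pi


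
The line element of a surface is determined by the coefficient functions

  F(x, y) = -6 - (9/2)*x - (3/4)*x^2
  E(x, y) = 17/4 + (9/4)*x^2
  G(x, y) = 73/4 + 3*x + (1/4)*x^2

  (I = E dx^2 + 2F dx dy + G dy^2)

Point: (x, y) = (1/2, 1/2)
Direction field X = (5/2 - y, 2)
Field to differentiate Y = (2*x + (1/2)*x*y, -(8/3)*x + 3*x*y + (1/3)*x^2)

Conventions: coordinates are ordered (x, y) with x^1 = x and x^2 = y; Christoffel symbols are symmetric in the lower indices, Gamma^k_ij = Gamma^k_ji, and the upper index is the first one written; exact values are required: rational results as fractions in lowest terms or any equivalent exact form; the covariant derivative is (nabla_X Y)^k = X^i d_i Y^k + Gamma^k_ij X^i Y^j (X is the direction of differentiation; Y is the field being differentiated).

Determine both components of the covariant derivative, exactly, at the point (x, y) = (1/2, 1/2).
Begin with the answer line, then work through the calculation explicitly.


Answer: (nabla_X Y)^x = 30873/6184, (nabla_X Y)^y = 15517/18552

E = 77/16, F = -135/16, G = 317/16 at the point
E_x = 9/4, E_y = 0, F_x = -21/4, F_y = 0, G_x = 13/4, G_y = 0
EG - F^2 = 773/32;  g^inv = (32/773) * [[317/16, 135/16], [135/16, 77/16]]
first-kind symbols [ij,l] = (1/2)(d_i g_jl + d_j g_il - d_l g_ij): [xx,x] = E_x/2 = 9/8, [xx,y] = F_x - E_y/2 = -21/4, [xy,x] = E_y/2 = 0, [xy,y] = G_x/2 = 13/8, [yy,x] = F_y - G_x/2 = -13/8, [yy,y] = G_y/2 = 0
Gamma^x_ij = (G*[ij,x] - F*[ij,y])/(EG - F^2), Gamma^y_ij = (E*[ij,y] - F*[ij,x])/(EG - F^2)
Gamma_xxx = -2817/3092, Gamma_xxy = 1755/3092, Gamma_xyy = -4121/3092, Gamma_yxx = -2019/3092, Gamma_yxy = 1001/3092, Gamma_yyy = -1755/3092
X = (2, 2), Y = (9/8, -1/2) at the point


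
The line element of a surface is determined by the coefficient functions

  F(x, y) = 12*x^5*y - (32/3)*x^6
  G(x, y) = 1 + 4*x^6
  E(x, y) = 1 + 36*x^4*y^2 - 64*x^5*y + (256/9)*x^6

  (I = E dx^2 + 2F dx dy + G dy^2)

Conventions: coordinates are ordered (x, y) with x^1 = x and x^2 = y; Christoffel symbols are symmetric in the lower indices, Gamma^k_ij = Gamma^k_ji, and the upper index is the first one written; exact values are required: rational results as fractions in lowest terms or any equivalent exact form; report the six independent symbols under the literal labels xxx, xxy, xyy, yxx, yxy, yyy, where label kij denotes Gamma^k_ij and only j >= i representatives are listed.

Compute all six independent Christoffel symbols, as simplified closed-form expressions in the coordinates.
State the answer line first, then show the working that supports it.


Answer: Gamma_xxx = (768*x^5 - 1440*x^4*y + 648*x^3*y^2)/(292*x^6 - 576*x^5*y + 324*x^4*y^2 + 9), Gamma_xxy = (-288*x^5 + 324*x^4*y)/(292*x^6 - 576*x^5*y + 324*x^4*y^2 + 9), Gamma_xyy = 0, Gamma_yxx = (-288*x^5 + 216*x^4*y)/(292*x^6 - 576*x^5*y + 324*x^4*y^2 + 9), Gamma_yxy = 108*x^5/(292*x^6 - 576*x^5*y + 324*x^4*y^2 + 9), Gamma_yyy = 0

E = 1 + 36*x^4*y^2 - 64*x^5*y + (256/9)*x^6; F = 12*x^5*y - (32/3)*x^6; G = 1 + 4*x^6
Gamma^k_ij = (1/2) g^{kl} (d_i g_jl + d_j g_il - d_l g_ij), with g^inv = (1/(EG-F^2)) [[G, -F], [-F, E]]
first partials: E_x = 144*x^3*y^2 - 320*x^4*y + (512/3)*x^5, E_y = 72*x^4*y - 64*x^5, F_x = 60*x^4*y - 64*x^5, F_y = 12*x^5, G_x = 24*x^5, G_y = 0
D = EG - F^2 = 1 + 36*x^4*y^2 - 64*x^5*y + (292/9)*x^6
expanded: Gamma^x_xx = (G E_x - 2F F_x + F E_y)/(2D), Gamma^x_xy = (G E_y - F G_x)/(2D), Gamma^x_yy = (2G F_y - G G_x - F G_y)/(2D), Gamma^y_xx = (2E F_x - E E_y - F E_x)/(2D), Gamma^y_xy = (E G_x - F E_y)/(2D), Gamma^y_yy = (E G_y - 2F F_y + F G_x)/(2D); substitute and cancel common factors


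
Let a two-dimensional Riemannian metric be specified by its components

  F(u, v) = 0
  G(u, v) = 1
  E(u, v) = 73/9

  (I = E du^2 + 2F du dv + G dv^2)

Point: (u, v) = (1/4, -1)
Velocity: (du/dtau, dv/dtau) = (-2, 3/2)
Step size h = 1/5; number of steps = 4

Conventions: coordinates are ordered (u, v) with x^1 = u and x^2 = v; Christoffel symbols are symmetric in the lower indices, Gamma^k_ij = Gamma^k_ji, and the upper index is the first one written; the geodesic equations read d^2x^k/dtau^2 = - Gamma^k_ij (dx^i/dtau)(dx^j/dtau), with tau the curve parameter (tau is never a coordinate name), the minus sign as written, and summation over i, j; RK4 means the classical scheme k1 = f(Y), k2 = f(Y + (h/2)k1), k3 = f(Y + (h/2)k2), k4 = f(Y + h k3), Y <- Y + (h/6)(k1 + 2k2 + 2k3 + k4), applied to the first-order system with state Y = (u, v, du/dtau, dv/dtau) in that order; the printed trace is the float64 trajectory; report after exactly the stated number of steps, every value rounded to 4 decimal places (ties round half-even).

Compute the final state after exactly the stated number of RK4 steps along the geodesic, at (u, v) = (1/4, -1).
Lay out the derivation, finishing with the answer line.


f(Y) = (du/dtau, dv/dtau, -Gamma^u_ij Y'^i Y'^j, -Gamma^v_ij Y'^i Y'^j) with the Gammas evaluated at the stage position; h = 0.200000; intermediate values shown to 6 dp
step 0: u = 0.2500, v = -1.0000, du/dtau = -2.0000, dv/dtau = 1.5000
step 1:
  k1: at (u, v) = (0.250000, -1.000000), (du/dtau, dv/dtau) = (-2.000000, 1.500000); Gamma_uuu = 0.000000, Gamma_uuv = 0.000000, Gamma_uvv = 0.000000, Gamma_vuu = 0.000000, Gamma_vuv = 0.000000, Gamma_vvv = 0.000000; k1 = (-2.000000, 1.500000, 0.000000, 0.000000)
  k2: at (u, v) = (0.050000, -0.850000), (du/dtau, dv/dtau) = (-2.000000, 1.500000); Gamma_uuu = 0.000000, Gamma_uuv = 0.000000, Gamma_uvv = 0.000000, Gamma_vuu = 0.000000, Gamma_vuv = 0.000000, Gamma_vvv = 0.000000; k2 = (-2.000000, 1.500000, 0.000000, 0.000000)
  k3: at (u, v) = (0.050000, -0.850000), (du/dtau, dv/dtau) = (-2.000000, 1.500000); Gamma_uuu = 0.000000, Gamma_uuv = 0.000000, Gamma_uvv = 0.000000, Gamma_vuu = 0.000000, Gamma_vuv = 0.000000, Gamma_vvv = 0.000000; k3 = (-2.000000, 1.500000, 0.000000, 0.000000)
  k4: at (u, v) = (-0.150000, -0.700000), (du/dtau, dv/dtau) = (-2.000000, 1.500000); Gamma_uuu = 0.000000, Gamma_uuv = 0.000000, Gamma_uvv = 0.000000, Gamma_vuu = 0.000000, Gamma_vuv = 0.000000, Gamma_vvv = 0.000000; k4 = (-2.000000, 1.500000, 0.000000, 0.000000)
  Y <- Y + (h/6)(k1 + 2k2 + 2k3 + k4): u = -0.1500, v = -0.7000, du/dtau = -2.0000, dv/dtau = 1.5000
step 2:
  k1: at (u, v) = (-0.150000, -0.700000), (du/dtau, dv/dtau) = (-2.000000, 1.500000); Gamma_uuu = 0.000000, Gamma_uuv = 0.000000, Gamma_uvv = 0.000000, Gamma_vuu = 0.000000, Gamma_vuv = 0.000000, Gamma_vvv = 0.000000; k1 = (-2.000000, 1.500000, 0.000000, 0.000000)
  k2: at (u, v) = (-0.350000, -0.550000), (du/dtau, dv/dtau) = (-2.000000, 1.500000); Gamma_uuu = 0.000000, Gamma_uuv = 0.000000, Gamma_uvv = 0.000000, Gamma_vuu = 0.000000, Gamma_vuv = 0.000000, Gamma_vvv = 0.000000; k2 = (-2.000000, 1.500000, 0.000000, 0.000000)
  k3: at (u, v) = (-0.350000, -0.550000), (du/dtau, dv/dtau) = (-2.000000, 1.500000); Gamma_uuu = 0.000000, Gamma_uuv = 0.000000, Gamma_uvv = 0.000000, Gamma_vuu = 0.000000, Gamma_vuv = 0.000000, Gamma_vvv = 0.000000; k3 = (-2.000000, 1.500000, 0.000000, 0.000000)
  k4: at (u, v) = (-0.550000, -0.400000), (du/dtau, dv/dtau) = (-2.000000, 1.500000); Gamma_uuu = 0.000000, Gamma_uuv = 0.000000, Gamma_uvv = 0.000000, Gamma_vuu = 0.000000, Gamma_vuv = 0.000000, Gamma_vvv = 0.000000; k4 = (-2.000000, 1.500000, 0.000000, 0.000000)
  Y <- Y + (h/6)(k1 + 2k2 + 2k3 + k4): u = -0.5500, v = -0.4000, du/dtau = -2.0000, dv/dtau = 1.5000
step 3:
  k1: at (u, v) = (-0.550000, -0.400000), (du/dtau, dv/dtau) = (-2.000000, 1.500000); Gamma_uuu = 0.000000, Gamma_uuv = 0.000000, Gamma_uvv = 0.000000, Gamma_vuu = 0.000000, Gamma_vuv = 0.000000, Gamma_vvv = 0.000000; k1 = (-2.000000, 1.500000, 0.000000, 0.000000)
  k2: at (u, v) = (-0.750000, -0.250000), (du/dtau, dv/dtau) = (-2.000000, 1.500000); Gamma_uuu = 0.000000, Gamma_uuv = 0.000000, Gamma_uvv = 0.000000, Gamma_vuu = 0.000000, Gamma_vuv = 0.000000, Gamma_vvv = 0.000000; k2 = (-2.000000, 1.500000, 0.000000, 0.000000)
  k3: at (u, v) = (-0.750000, -0.250000), (du/dtau, dv/dtau) = (-2.000000, 1.500000); Gamma_uuu = 0.000000, Gamma_uuv = 0.000000, Gamma_uvv = 0.000000, Gamma_vuu = 0.000000, Gamma_vuv = 0.000000, Gamma_vvv = 0.000000; k3 = (-2.000000, 1.500000, 0.000000, 0.000000)
  k4: at (u, v) = (-0.950000, -0.100000), (du/dtau, dv/dtau) = (-2.000000, 1.500000); Gamma_uuu = 0.000000, Gamma_uuv = 0.000000, Gamma_uvv = 0.000000, Gamma_vuu = 0.000000, Gamma_vuv = 0.000000, Gamma_vvv = 0.000000; k4 = (-2.000000, 1.500000, 0.000000, 0.000000)
  Y <- Y + (h/6)(k1 + 2k2 + 2k3 + k4): u = -0.9500, v = -0.1000, du/dtau = -2.0000, dv/dtau = 1.5000
step 4:
  k1: at (u, v) = (-0.950000, -0.100000), (du/dtau, dv/dtau) = (-2.000000, 1.500000); Gamma_uuu = 0.000000, Gamma_uuv = 0.000000, Gamma_uvv = 0.000000, Gamma_vuu = 0.000000, Gamma_vuv = 0.000000, Gamma_vvv = 0.000000; k1 = (-2.000000, 1.500000, 0.000000, 0.000000)
  k2: at (u, v) = (-1.150000, 0.050000), (du/dtau, dv/dtau) = (-2.000000, 1.500000); Gamma_uuu = 0.000000, Gamma_uuv = 0.000000, Gamma_uvv = 0.000000, Gamma_vuu = 0.000000, Gamma_vuv = 0.000000, Gamma_vvv = 0.000000; k2 = (-2.000000, 1.500000, 0.000000, 0.000000)
  k3: at (u, v) = (-1.150000, 0.050000), (du/dtau, dv/dtau) = (-2.000000, 1.500000); Gamma_uuu = 0.000000, Gamma_uuv = 0.000000, Gamma_uvv = 0.000000, Gamma_vuu = 0.000000, Gamma_vuv = 0.000000, Gamma_vvv = 0.000000; k3 = (-2.000000, 1.500000, 0.000000, 0.000000)
  k4: at (u, v) = (-1.350000, 0.200000), (du/dtau, dv/dtau) = (-2.000000, 1.500000); Gamma_uuu = 0.000000, Gamma_uuv = 0.000000, Gamma_uvv = 0.000000, Gamma_vuu = 0.000000, Gamma_vuv = 0.000000, Gamma_vvv = 0.000000; k4 = (-2.000000, 1.500000, 0.000000, 0.000000)
  Y <- Y + (h/6)(k1 + 2k2 + 2k3 + k4): u = -1.3500, v = 0.2000, du/dtau = -2.0000, dv/dtau = 1.5000

Answer: u = -1.3500, v = 0.2000, du/dtau = -2.0000, dv/dtau = 1.5000
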